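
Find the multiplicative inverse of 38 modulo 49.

40

gcd(49, 38) = 1.
By Bézout, 38×(-9) + 49×(7) = 1.
So 38×-9 ≡ 1 (mod 49), and -9 mod 49 = 40.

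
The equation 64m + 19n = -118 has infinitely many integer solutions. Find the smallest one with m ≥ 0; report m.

13

gcd(64, 19):
  64 = 3*19 + 7
  19 = 2*7 + 5
  7 = 1*5 + 2
  5 = 2*2 + 1
  2 = 2*1
so gcd(64, 19) = 1.
1 divides -118, so solutions exist.
Back-substitute for Bézout coefficients:
  1 = 5 - 2*2
  ... = 64*(-8) + 19*(27)
Scale by -118/1 = -118: (m₀, n₀) = (944, -3186).
General solution: m = 944 + 19t, n = -3186 - 64t for integer t.
m ≥ 0: smallest is 944 mod 19 = 13 (at t = -49), with n = -50.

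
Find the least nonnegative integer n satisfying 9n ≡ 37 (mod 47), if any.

25

gcd(47, 9) = 1.
1 divides 37, so solutions exist.
By Bézout, 9*(21) + 47*(-4) = 1.
So 9*(21) ≡ 1 (mod 47); multiply by 37: n ≡ 777 (mod 47).
Smallest nonnegative: n = 777 mod 47 = 25.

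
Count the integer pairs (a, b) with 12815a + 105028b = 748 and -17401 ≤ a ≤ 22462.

4

gcd(105028, 12815) = 11  (105028 = 8·12815 + 2508, 12815 = 5·2508 + 275, 2508 = 9·275 + 33, 275 = 8·33 + 11, 33 = 3·11).
Back-substituting, 12815·(3057) + 105028·(-373) = 11.
Scale by 68: particular solution (207876, -25364); reduce a mod 9548: (7368, -899).
General solution: a = 7368 + 9548t, b = -899 - 1165t for integer t.
-17401 ≤ 7368 + 9548t ≤ 22462 gives t ∈ [-2, 1], which is 4 values.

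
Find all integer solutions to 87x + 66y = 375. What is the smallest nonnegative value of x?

gcd(87, 66) = 3.
3 divides 375, so solutions exist.
By Bézout, 87·(-3) + 66·(4) = 3.
Scale by 375/3 = 125: (x₀, y₀) = (-375, 500).
General solution: x = -375 + 22t, y = 500 - 29t for integer t.
x ≥ 0: smallest is -375 mod 22 = 21 (at t = 18), with y = -22.

21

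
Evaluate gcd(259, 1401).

1

gcd(1401, 259):
  1401 = 5·259 + 106
  259 = 2·106 + 47
  106 = 2·47 + 12
  47 = 3·12 + 11
  12 = 1·11 + 1
  11 = 11·1
so gcd(1401, 259) = 1.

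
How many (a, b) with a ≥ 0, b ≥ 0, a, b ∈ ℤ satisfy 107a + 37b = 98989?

gcd(107, 37):
  107 = 2*37 + 33
  37 = 1*33 + 4
  33 = 8*4 + 1
  4 = 4*1
so gcd(107, 37) = 1.
Back-substitute for Bézout coefficients:
  1 = 33 - 8*4
  ... = 107*(9) + 37*(-26)
Scale by 98989: one solution is (890901, -2573714). Reduce a mod 37: (15, 2632).
General: a = 15 + 37t, b = 2632 - 107t.
a ≥ 0 ⇒ t ≥ 0; b ≥ 0 ⇒ t ≤ 24. So t ∈ [0, 24]: 25 solutions.

25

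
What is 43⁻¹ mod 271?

208

gcd(271, 43):
  271 = 6*43 + 13
  43 = 3*13 + 4
  13 = 3*4 + 1
  4 = 4*1
so gcd(271, 43) = 1.
Back-substitute for Bézout coefficients:
  1 = 13 - 3*4
  ... = 43*(-63) + 271*(10)
So 43*-63 ≡ 1 (mod 271), and -63 mod 271 = 208.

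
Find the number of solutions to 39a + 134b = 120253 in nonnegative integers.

23

gcd(134, 39) = 1.
By Bézout, 39×(55) + 134×(-16) = 1.
One solution: (77, 875).
General: a = 77 + 134t, b = 875 - 39t.
a ≥ 0 ⇒ t ≥ 0; b ≥ 0 ⇒ t ≤ 22. So t ∈ [0, 22]: 23 solutions.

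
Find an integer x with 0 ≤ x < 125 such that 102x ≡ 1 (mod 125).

38

gcd(125, 102) = 1.
By Bézout, 102*(38) + 125*(-31) = 1.
So 102*38 ≡ 1 (mod 125), and 38 mod 125 = 38.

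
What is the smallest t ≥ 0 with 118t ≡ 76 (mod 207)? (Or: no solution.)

148

gcd(207, 118) = 1  (207 = 1·118 + 89, 118 = 1·89 + 29, 89 = 3·29 + 2, 29 = 14·2 + 1, 2 = 2·1).
1 divides 76, so solutions exist.
Back-substituting, 118·(100) + 207·(-57) = 1.
So 118·(100) ≡ 1 (mod 207); multiply by 76: t ≡ 7600 (mod 207).
Smallest nonnegative: t = 7600 mod 207 = 148.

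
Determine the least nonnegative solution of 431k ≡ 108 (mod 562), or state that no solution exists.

248

gcd(562, 431) = 1  (562 = 1×431 + 131, 431 = 3×131 + 38, 131 = 3×38 + 17, 38 = 2×17 + 4, 17 = 4×4 + 1, 4 = 4×1).
1 divides 108, so solutions exist.
Back-substituting, 431×(-133) + 562×(102) = 1.
So 431×(-133) ≡ 1 (mod 562); multiply by 108: k ≡ -14364 (mod 562).
Smallest nonnegative: k = -14364 mod 562 = 248.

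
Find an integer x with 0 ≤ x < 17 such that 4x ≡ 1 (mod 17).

gcd(17, 4) = 1  (17 = 4*4 + 1, 4 = 4*1).
Back-substituting, 4*(-4) + 17*(1) = 1.
So 4*-4 ≡ 1 (mod 17), and -4 mod 17 = 13.

13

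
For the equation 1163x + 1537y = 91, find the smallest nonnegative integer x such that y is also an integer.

gcd(1537, 1163):
  1537 = 1×1163 + 374
  1163 = 3×374 + 41
  374 = 9×41 + 5
  41 = 8×5 + 1
  5 = 5×1
so gcd(1537, 1163) = 1.
1 divides 91, so solutions exist.
Back-substitute for Bézout coefficients:
  1 = 41 - 8×5
  ... = 1163×(300) + 1537×(-227)
Scale by 91/1 = 91: (x₀, y₀) = (27300, -20657).
General solution: x = 27300 + 1537t, y = -20657 - 1163t for integer t.
x ≥ 0: smallest is 27300 mod 1537 = 1171 (at t = -17), with y = -886.

1171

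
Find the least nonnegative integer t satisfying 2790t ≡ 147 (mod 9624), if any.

no solution

gcd(9624, 2790) = 6.
6 does not divide 147, so the congruence has no solution.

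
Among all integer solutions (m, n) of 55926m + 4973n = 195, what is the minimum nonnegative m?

gcd(55926, 4973):
  55926 = 11*4973 + 1223
  4973 = 4*1223 + 81
  1223 = 15*81 + 8
  81 = 10*8 + 1
  8 = 8*1
so gcd(55926, 4973) = 1.
1 divides 195, so solutions exist.
Back-substitute for Bézout coefficients:
  1 = 81 - 10*8
  ... = 55926*(-614) + 4973*(6905)
Scale by 195/1 = 195: (m₀, n₀) = (-119730, 1346475).
General solution: m = -119730 + 4973t, n = 1346475 - 55926t for integer t.
m ≥ 0: smallest is -119730 mod 4973 = 4595 (at t = 25), with n = -51675.

4595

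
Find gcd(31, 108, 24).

gcd(108, 31) = 1  (108 = 3·31 + 15, 31 = 2·15 + 1, 15 = 15·1).
gcd(1, 24) = 1.

1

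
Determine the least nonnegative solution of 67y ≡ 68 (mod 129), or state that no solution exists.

53

gcd(129, 67):
  129 = 1*67 + 62
  67 = 1*62 + 5
  62 = 12*5 + 2
  5 = 2*2 + 1
  2 = 2*1
so gcd(129, 67) = 1.
1 divides 68, so solutions exist.
Back-substitute for Bézout coefficients:
  1 = 5 - 2*2
  ... = 67*(52) + 129*(-27)
So 67*(52) ≡ 1 (mod 129); multiply by 68: y ≡ 3536 (mod 129).
Smallest nonnegative: y = 3536 mod 129 = 53.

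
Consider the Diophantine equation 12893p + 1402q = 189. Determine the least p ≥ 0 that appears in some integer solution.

1367

gcd(12893, 1402):
  12893 = 9×1402 + 275
  1402 = 5×275 + 27
  275 = 10×27 + 5
  27 = 5×5 + 2
  5 = 2×2 + 1
  2 = 2×1
so gcd(12893, 1402) = 1.
1 divides 189, so solutions exist.
Back-substitute for Bézout coefficients:
  1 = 5 - 2×2
  ... = 12893×(571) + 1402×(-5251)
Scale by 189/1 = 189: (p₀, q₀) = (107919, -992439).
General solution: p = 107919 + 1402t, q = -992439 - 12893t for integer t.
p ≥ 0: smallest is 107919 mod 1402 = 1367 (at t = -76), with q = -12571.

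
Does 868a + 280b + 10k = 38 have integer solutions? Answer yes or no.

gcd(868, 280) = 28  (868 = 3*280 + 28, 280 = 10*28).
gcd(28, 10) = 2.
2 divides 38, so integer solutions exist.

yes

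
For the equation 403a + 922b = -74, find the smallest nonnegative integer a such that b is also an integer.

gcd(922, 403):
  922 = 2×403 + 116
  403 = 3×116 + 55
  116 = 2×55 + 6
  55 = 9×6 + 1
  6 = 6×1
so gcd(922, 403) = 1.
1 divides -74, so solutions exist.
Back-substitute for Bézout coefficients:
  1 = 55 - 9×6
  ... = 403×(151) + 922×(-66)
Scale by -74/1 = -74: (a₀, b₀) = (-11174, 4884).
General solution: a = -11174 + 922t, b = 4884 - 403t for integer t.
a ≥ 0: smallest is -11174 mod 922 = 812 (at t = 13), with b = -355.

812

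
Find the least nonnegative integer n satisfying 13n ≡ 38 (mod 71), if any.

gcd(71, 13) = 1.
1 divides 38, so solutions exist.
By Bézout, 13·(11) + 71·(-2) = 1.
So 13·(11) ≡ 1 (mod 71); multiply by 38: n ≡ 418 (mod 71).
Smallest nonnegative: n = 418 mod 71 = 63.

63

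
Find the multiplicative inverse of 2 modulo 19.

10

gcd(19, 2) = 1  (19 = 9·2 + 1, 2 = 2·1).
Back-substituting, 2·(-9) + 19·(1) = 1.
So 2·-9 ≡ 1 (mod 19), and -9 mod 19 = 10.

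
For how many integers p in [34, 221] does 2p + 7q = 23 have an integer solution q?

gcd(7, 2) = 1  (7 = 3*2 + 1, 2 = 2*1).
Back-substituting, 2*(-3) + 7*(1) = 1.
Scale by 23: particular solution (-69, 23); reduce p mod 7: (1, 3).
General solution: p = 1 + 7t, q = 3 - 2t for integer t.
34 ≤ 1 + 7t ≤ 221 gives t ∈ [5, 31], which is 27 values.

27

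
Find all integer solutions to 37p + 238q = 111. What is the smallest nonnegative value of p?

gcd(238, 37):
  238 = 6*37 + 16
  37 = 2*16 + 5
  16 = 3*5 + 1
  5 = 5*1
so gcd(238, 37) = 1.
1 divides 111, so solutions exist.
Back-substitute for Bézout coefficients:
  1 = 16 - 3*5
  ... = 37*(-45) + 238*(7)
Scale by 111/1 = 111: (p₀, q₀) = (-4995, 777).
General solution: p = -4995 + 238t, q = 777 - 37t for integer t.
p ≥ 0: smallest is -4995 mod 238 = 3 (at t = 21), with q = 0.

3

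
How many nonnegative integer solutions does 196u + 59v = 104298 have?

gcd(196, 59) = 1.
By Bézout, 196×(28) + 59×(-93) = 1.
One solution: (21, 1698).
General: u = 21 + 59t, v = 1698 - 196t.
u ≥ 0 ⇒ t ≥ 0; v ≥ 0 ⇒ t ≤ 8. So t ∈ [0, 8]: 9 solutions.

9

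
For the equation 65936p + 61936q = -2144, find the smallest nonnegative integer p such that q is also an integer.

2384

gcd(65936, 61936):
  65936 = 1*61936 + 4000
  61936 = 15*4000 + 1936
  4000 = 2*1936 + 128
  1936 = 15*128 + 16
  128 = 8*16
so gcd(65936, 61936) = 16.
16 divides -2144, so solutions exist.
Back-substitute for Bézout coefficients:
  16 = 1936 - 15*128
  ... = 65936*(-480) + 61936*(511)
Scale by -2144/16 = -134: (p₀, q₀) = (64320, -68474).
General solution: p = 64320 + 3871t, q = -68474 - 4121t for integer t.
p ≥ 0: smallest is 64320 mod 3871 = 2384 (at t = -16), with q = -2538.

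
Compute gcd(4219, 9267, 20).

1

gcd(9267, 4219):
  9267 = 2*4219 + 829
  4219 = 5*829 + 74
  829 = 11*74 + 15
  74 = 4*15 + 14
  15 = 1*14 + 1
  14 = 14*1
so gcd(9267, 4219) = 1.
gcd(1, 20) = 1.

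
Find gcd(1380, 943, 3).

1

gcd(1380, 943) = 23.
gcd(23, 3) = 1.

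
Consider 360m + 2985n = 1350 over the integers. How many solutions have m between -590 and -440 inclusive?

gcd(2985, 360):
  2985 = 8*360 + 105
  360 = 3*105 + 45
  105 = 2*45 + 15
  45 = 3*15
so gcd(2985, 360) = 15.
Back-substitute for Bézout coefficients:
  15 = 105 - 2*45
  ... = 360*(-58) + 2985*(7)
Scale by 90: particular solution (-5220, 630); reduce m mod 199: (153, -18).
General solution: m = 153 + 199t, n = -18 - 24t for integer t.
-590 ≤ 153 + 199t ≤ -440 gives t ∈ [-3, -3], which is 1 value.

1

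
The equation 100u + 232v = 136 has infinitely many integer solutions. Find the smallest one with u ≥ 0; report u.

6

gcd(232, 100) = 4  (232 = 2*100 + 32, 100 = 3*32 + 4, 32 = 8*4).
4 divides 136, so solutions exist.
Back-substituting, 100*(7) + 232*(-3) = 4.
Scale by 136/4 = 34: (u₀, v₀) = (238, -102).
General solution: u = 238 + 58t, v = -102 - 25t for integer t.
u ≥ 0: smallest is 238 mod 58 = 6 (at t = -4), with v = -2.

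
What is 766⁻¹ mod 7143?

gcd(7143, 766):
  7143 = 9×766 + 249
  766 = 3×249 + 19
  249 = 13×19 + 2
  19 = 9×2 + 1
  2 = 2×1
so gcd(7143, 766) = 1.
Back-substitute for Bézout coefficients:
  1 = 19 - 9×2
  ... = 766×(3385) + 7143×(-363)
So 766×3385 ≡ 1 (mod 7143), and 3385 mod 7143 = 3385.

3385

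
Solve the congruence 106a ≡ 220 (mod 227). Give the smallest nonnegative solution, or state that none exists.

gcd(227, 106) = 1  (227 = 2*106 + 15, 106 = 7*15 + 1, 15 = 15*1).
1 divides 220, so solutions exist.
Back-substituting, 106*(15) + 227*(-7) = 1.
So 106*(15) ≡ 1 (mod 227); multiply by 220: a ≡ 3300 (mod 227).
Smallest nonnegative: a = 3300 mod 227 = 122.

122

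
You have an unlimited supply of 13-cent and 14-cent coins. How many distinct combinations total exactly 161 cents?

Need nonnegative integers with 13j + 14k = 161.
gcd(13, 14) = 1, and 13·(-1) + 14·(1) = 1.
So (j₀, k₀) = (-161, 161); general j = -161 + 14t, k = 161 - 13t.
j ≥ 0 ⇒ t ≥ 12; k ≥ 0 ⇒ t ≤ 12. That's 1 value of t.

1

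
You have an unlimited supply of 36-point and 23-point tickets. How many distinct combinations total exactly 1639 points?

2

Need nonnegative integers with 36j + 23k = 1639.
gcd(36, 23) = 1, and 36·(-7) + 23·(11) = 1.
So (j₀, k₀) = (-11473, 18029); general j = -11473 + 23t, k = 18029 - 36t.
j ≥ 0 ⇒ t ≥ 499; k ≥ 0 ⇒ t ≤ 500. That's 2 values of t.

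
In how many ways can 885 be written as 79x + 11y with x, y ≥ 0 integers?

gcd(79, 11):
  79 = 7·11 + 2
  11 = 5·2 + 1
  2 = 2·1
so gcd(79, 11) = 1.
Back-substitute for Bézout coefficients:
  1 = 11 - 5·2
  ... = 79·(-5) + 11·(36)
Scale by 885: one solution is (-4425, 31860). Reduce x mod 11: (8, 23).
General: x = 8 + 11t, y = 23 - 79t.
x ≥ 0 ⇒ t ≥ 0; y ≥ 0 ⇒ t ≤ 0. So t ∈ [0, 0]: 1 solution.

1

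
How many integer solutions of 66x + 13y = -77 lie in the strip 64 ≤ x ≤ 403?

26

gcd(66, 13) = 1.
By Bézout, 66×(1) + 13×(-5) = 1.
Particular solution: (1, -11).
General solution: x = 1 + 13t, y = -11 - 66t for integer t.
64 ≤ 1 + 13t ≤ 403 gives t ∈ [5, 30], which is 26 values.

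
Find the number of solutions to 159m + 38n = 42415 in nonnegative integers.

gcd(159, 38) = 1  (159 = 4·38 + 7, 38 = 5·7 + 3, 7 = 2·3 + 1, 3 = 3·1).
Back-substituting, 159·(11) + 38·(-46) = 1.
Scale by 42415: one solution is (466565, -1951090). Reduce m mod 38: (1, 1112).
General: m = 1 + 38t, n = 1112 - 159t.
m ≥ 0 ⇒ t ≥ 0; n ≥ 0 ⇒ t ≤ 6. So t ∈ [0, 6]: 7 solutions.

7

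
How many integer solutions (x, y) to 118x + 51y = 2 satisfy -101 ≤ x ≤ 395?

10

gcd(118, 51):
  118 = 2·51 + 16
  51 = 3·16 + 3
  16 = 5·3 + 1
  3 = 3·1
so gcd(118, 51) = 1.
Back-substitute for Bézout coefficients:
  1 = 16 - 5·3
  ... = 118·(16) + 51·(-37)
Scale by 2: particular solution (32, -74); reduce x mod 51: (32, -74).
General solution: x = 32 + 51t, y = -74 - 118t for integer t.
-101 ≤ 32 + 51t ≤ 395 gives t ∈ [-2, 7], which is 10 values.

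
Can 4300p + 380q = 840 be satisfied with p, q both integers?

gcd(4300, 380) = 20.
20 divides 840, so integer solutions exist.

yes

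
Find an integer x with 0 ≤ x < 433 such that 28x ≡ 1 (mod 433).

gcd(433, 28) = 1  (433 = 15×28 + 13, 28 = 2×13 + 2, 13 = 6×2 + 1, 2 = 2×1).
Back-substituting, 28×(-201) + 433×(13) = 1.
So 28×-201 ≡ 1 (mod 433), and -201 mod 433 = 232.

232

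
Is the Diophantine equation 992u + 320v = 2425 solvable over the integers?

no

gcd(992, 320) = 32  (992 = 3*320 + 32, 320 = 10*32).
32 does not divide 2425 (remainder 25), so no integer solutions.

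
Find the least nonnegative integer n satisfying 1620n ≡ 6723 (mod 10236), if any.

no solution

gcd(10236, 1620) = 12.
12 does not divide 6723, so the congruence has no solution.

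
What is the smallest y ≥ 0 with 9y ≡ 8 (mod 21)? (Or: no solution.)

gcd(21, 9) = 3.
3 does not divide 8, so the congruence has no solution.

no solution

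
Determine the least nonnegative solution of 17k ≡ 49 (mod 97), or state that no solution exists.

gcd(97, 17):
  97 = 5*17 + 12
  17 = 1*12 + 5
  12 = 2*5 + 2
  5 = 2*2 + 1
  2 = 2*1
so gcd(97, 17) = 1.
1 divides 49, so solutions exist.
Back-substitute for Bézout coefficients:
  1 = 5 - 2*2
  ... = 17*(40) + 97*(-7)
So 17*(40) ≡ 1 (mod 97); multiply by 49: k ≡ 1960 (mod 97).
Smallest nonnegative: k = 1960 mod 97 = 20.

20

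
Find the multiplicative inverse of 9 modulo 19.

17

gcd(19, 9) = 1.
By Bézout, 9·(-2) + 19·(1) = 1.
So 9·-2 ≡ 1 (mod 19), and -2 mod 19 = 17.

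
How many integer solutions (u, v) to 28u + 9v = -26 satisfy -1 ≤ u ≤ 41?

5

gcd(28, 9):
  28 = 3·9 + 1
  9 = 9·1
so gcd(28, 9) = 1.
Back-substitute for Bézout coefficients:
  1 = 28 - 3·9
  ... = 28·(1) + 9·(-3)
Scale by -26: particular solution (-26, 78); reduce u mod 9: (1, -6).
General solution: u = 1 + 9t, v = -6 - 28t for integer t.
-1 ≤ 1 + 9t ≤ 41 gives t ∈ [0, 4], which is 5 values.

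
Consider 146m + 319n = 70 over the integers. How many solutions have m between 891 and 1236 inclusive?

gcd(319, 146) = 1.
By Bézout, 146*(59) + 319*(-27) = 1.
Particular solution: (302, -138).
General solution: m = 302 + 319t, n = -138 - 146t for integer t.
891 ≤ 302 + 319t ≤ 1236 gives t ∈ [2, 2], which is 1 value.

1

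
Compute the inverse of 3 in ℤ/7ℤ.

gcd(7, 3) = 1.
By Bézout, 3·(-2) + 7·(1) = 1.
So 3·-2 ≡ 1 (mod 7), and -2 mod 7 = 5.

5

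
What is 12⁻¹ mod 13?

gcd(13, 12) = 1.
By Bézout, 12·(-1) + 13·(1) = 1.
So 12·-1 ≡ 1 (mod 13), and -1 mod 13 = 12.

12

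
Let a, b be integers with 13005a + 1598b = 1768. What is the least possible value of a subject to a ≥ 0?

gcd(13005, 1598):
  13005 = 8*1598 + 221
  1598 = 7*221 + 51
  221 = 4*51 + 17
  51 = 3*17
so gcd(13005, 1598) = 17.
17 divides 1768, so solutions exist.
Back-substitute for Bézout coefficients:
  17 = 221 - 4*51
  ... = 13005*(29) + 1598*(-236)
Scale by 1768/17 = 104: (a₀, b₀) = (3016, -24544).
General solution: a = 3016 + 94t, b = -24544 - 765t for integer t.
a ≥ 0: smallest is 3016 mod 94 = 8 (at t = -32), with b = -64.

8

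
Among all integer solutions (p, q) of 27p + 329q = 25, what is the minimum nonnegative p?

gcd(329, 27) = 1.
1 divides 25, so solutions exist.
By Bézout, 27*(-134) + 329*(11) = 1.
Scale by 25/1 = 25: (p₀, q₀) = (-3350, 275).
General solution: p = -3350 + 329t, q = 275 - 27t for integer t.
p ≥ 0: smallest is -3350 mod 329 = 269 (at t = 11), with q = -22.

269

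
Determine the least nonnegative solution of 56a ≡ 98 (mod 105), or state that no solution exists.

13

gcd(105, 56) = 7  (105 = 1*56 + 49, 56 = 1*49 + 7, 49 = 7*7).
7 divides 98, so solutions exist.
Back-substituting, 56*(2) + 105*(-1) = 7.
So 56*(2) ≡ 7 (mod 105); multiply by 14: a ≡ 28 (mod 15).
Smallest nonnegative: a = 28 mod 15 = 13.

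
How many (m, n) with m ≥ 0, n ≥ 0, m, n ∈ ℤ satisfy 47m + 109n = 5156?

1

gcd(109, 47) = 1.
By Bézout, 47·(-51) + 109·(22) = 1.
One solution: (61, 21).
General: m = 61 + 109t, n = 21 - 47t.
m ≥ 0 ⇒ t ≥ 0; n ≥ 0 ⇒ t ≤ 0. So t ∈ [0, 0]: 1 solution.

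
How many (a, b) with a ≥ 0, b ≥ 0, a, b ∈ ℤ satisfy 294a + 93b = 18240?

gcd(294, 93) = 3  (294 = 3*93 + 15, 93 = 6*15 + 3, 15 = 5*3).
Back-substituting, 294*(-6) + 93*(19) = 3.
Scale by 6080: one solution is (-36480, 115520). Reduce a mod 31: (7, 174).
General: a = 7 + 31t, b = 174 - 98t.
a ≥ 0 ⇒ t ≥ 0; b ≥ 0 ⇒ t ≤ 1. So t ∈ [0, 1]: 2 solutions.

2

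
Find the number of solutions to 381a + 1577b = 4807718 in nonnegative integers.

gcd(1577, 381):
  1577 = 4*381 + 53
  381 = 7*53 + 10
  53 = 5*10 + 3
  10 = 3*3 + 1
  3 = 3*1
so gcd(1577, 381) = 1.
Back-substitute for Bézout coefficients:
  1 = 10 - 3*3
  ... = 381*(476) + 1577*(-115)
Scale by 4807718: one solution is (2288473768, -552887570). Reduce a mod 1577: (756, 2866).
General: a = 756 + 1577t, b = 2866 - 381t.
a ≥ 0 ⇒ t ≥ 0; b ≥ 0 ⇒ t ≤ 7. So t ∈ [0, 7]: 8 solutions.

8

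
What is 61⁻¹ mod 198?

gcd(198, 61) = 1  (198 = 3·61 + 15, 61 = 4·15 + 1, 15 = 15·1).
Back-substituting, 61·(13) + 198·(-4) = 1.
So 61·13 ≡ 1 (mod 198), and 13 mod 198 = 13.

13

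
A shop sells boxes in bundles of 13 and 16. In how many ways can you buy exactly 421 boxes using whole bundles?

Need nonnegative integers with 13j + 16k = 421.
gcd(13, 16) = 1, and 13·(5) + 16·(-4) = 1.
So (j₀, k₀) = (2105, -1684); general j = 2105 + 16t, k = -1684 - 13t.
j ≥ 0 ⇒ t ≥ -131; k ≥ 0 ⇒ t ≤ -130. That's 2 values of t.

2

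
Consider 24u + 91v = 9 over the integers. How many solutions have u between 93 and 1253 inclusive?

12

gcd(91, 24) = 1  (91 = 3*24 + 19, 24 = 1*19 + 5, 19 = 3*5 + 4, 5 = 1*4 + 1, 4 = 4*1).
Back-substituting, 24*(19) + 91*(-5) = 1.
Scale by 9: particular solution (171, -45); reduce u mod 91: (80, -21).
General solution: u = 80 + 91t, v = -21 - 24t for integer t.
93 ≤ 80 + 91t ≤ 1253 gives t ∈ [1, 12], which is 12 values.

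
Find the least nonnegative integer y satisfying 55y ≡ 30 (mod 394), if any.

108

gcd(394, 55):
  394 = 7·55 + 9
  55 = 6·9 + 1
  9 = 9·1
so gcd(394, 55) = 1.
1 divides 30, so solutions exist.
Back-substitute for Bézout coefficients:
  1 = 55 - 6·9
  ... = 55·(43) + 394·(-6)
So 55·(43) ≡ 1 (mod 394); multiply by 30: y ≡ 1290 (mod 394).
Smallest nonnegative: y = 1290 mod 394 = 108.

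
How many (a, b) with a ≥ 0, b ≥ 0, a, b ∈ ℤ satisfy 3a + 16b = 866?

gcd(16, 3):
  16 = 5·3 + 1
  3 = 3·1
so gcd(16, 3) = 1.
Back-substitute for Bézout coefficients:
  1 = 16 - 5·3
  ... = 3·(-5) + 16·(1)
Scale by 866: one solution is (-4330, 866). Reduce a mod 16: (6, 53).
General: a = 6 + 16t, b = 53 - 3t.
a ≥ 0 ⇒ t ≥ 0; b ≥ 0 ⇒ t ≤ 17. So t ∈ [0, 17]: 18 solutions.

18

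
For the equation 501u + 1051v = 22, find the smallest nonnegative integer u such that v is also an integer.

gcd(1051, 501):
  1051 = 2·501 + 49
  501 = 10·49 + 11
  49 = 4·11 + 5
  11 = 2·5 + 1
  5 = 5·1
so gcd(1051, 501) = 1.
1 divides 22, so solutions exist.
Back-substitute for Bézout coefficients:
  1 = 11 - 2·5
  ... = 501·(193) + 1051·(-92)
Scale by 22/1 = 22: (u₀, v₀) = (4246, -2024).
General solution: u = 4246 + 1051t, v = -2024 - 501t for integer t.
u ≥ 0: smallest is 4246 mod 1051 = 42 (at t = -4), with v = -20.

42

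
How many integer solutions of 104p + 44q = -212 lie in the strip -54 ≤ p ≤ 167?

gcd(104, 44):
  104 = 2×44 + 16
  44 = 2×16 + 12
  16 = 1×12 + 4
  12 = 3×4
so gcd(104, 44) = 4.
Back-substitute for Bézout coefficients:
  4 = 16 - 1×12
  ... = 104×(3) + 44×(-7)
Scale by -53: particular solution (-159, 371); reduce p mod 11: (6, -19).
General solution: p = 6 + 11t, q = -19 - 26t for integer t.
-54 ≤ 6 + 11t ≤ 167 gives t ∈ [-5, 14], which is 20 values.

20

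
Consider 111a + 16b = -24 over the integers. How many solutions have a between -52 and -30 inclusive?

1

gcd(111, 16) = 1  (111 = 6*16 + 15, 16 = 1*15 + 1, 15 = 15*1).
Back-substituting, 111*(-1) + 16*(7) = 1.
Scale by -24: particular solution (24, -168); reduce a mod 16: (8, -57).
General solution: a = 8 + 16t, b = -57 - 111t for integer t.
-52 ≤ 8 + 16t ≤ -30 gives t ∈ [-3, -3], which is 1 value.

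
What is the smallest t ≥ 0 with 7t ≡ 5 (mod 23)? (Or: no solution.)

4

gcd(23, 7) = 1.
1 divides 5, so solutions exist.
By Bézout, 7*(10) + 23*(-3) = 1.
So 7*(10) ≡ 1 (mod 23); multiply by 5: t ≡ 50 (mod 23).
Smallest nonnegative: t = 50 mod 23 = 4.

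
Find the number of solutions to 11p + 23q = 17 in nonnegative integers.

0

gcd(23, 11) = 1  (23 = 2·11 + 1, 11 = 11·1).
Back-substituting, 11·(-2) + 23·(1) = 1.
Scale by 17: one solution is (-34, 17). Reduce p mod 23: (12, -5).
General: p = 12 + 23t, q = -5 - 11t.
p ≥ 0 ⇒ t ≥ 0; q ≥ 0 ⇒ t ≤ -1. So t ∈ [0, -1]: 0 solutions.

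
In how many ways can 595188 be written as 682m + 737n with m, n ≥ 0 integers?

gcd(737, 682):
  737 = 1*682 + 55
  682 = 12*55 + 22
  55 = 2*22 + 11
  22 = 2*11
so gcd(737, 682) = 11.
Back-substitute for Bézout coefficients:
  11 = 55 - 2*22
  ... = 682*(-27) + 737*(25)
Scale by 54108: one solution is (-1460916, 1352700). Reduce m mod 67: (19, 790).
General: m = 19 + 67t, n = 790 - 62t.
m ≥ 0 ⇒ t ≥ 0; n ≥ 0 ⇒ t ≤ 12. So t ∈ [0, 12]: 13 solutions.

13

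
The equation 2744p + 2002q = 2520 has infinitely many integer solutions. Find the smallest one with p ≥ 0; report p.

gcd(2744, 2002):
  2744 = 1×2002 + 742
  2002 = 2×742 + 518
  742 = 1×518 + 224
  518 = 2×224 + 70
  224 = 3×70 + 14
  70 = 5×14
so gcd(2744, 2002) = 14.
14 divides 2520, so solutions exist.
Back-substitute for Bézout coefficients:
  14 = 224 - 3×70
  ... = 2744×(27) + 2002×(-37)
Scale by 2520/14 = 180: (p₀, q₀) = (4860, -6660).
General solution: p = 4860 + 143t, q = -6660 - 196t for integer t.
p ≥ 0: smallest is 4860 mod 143 = 141 (at t = -33), with q = -192.

141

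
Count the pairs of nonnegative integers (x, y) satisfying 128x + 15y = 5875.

gcd(128, 15) = 1  (128 = 8×15 + 8, 15 = 1×8 + 7, 8 = 1×7 + 1, 7 = 7×1).
Back-substituting, 128×(2) + 15×(-17) = 1.
Scale by 5875: one solution is (11750, -99875). Reduce x mod 15: (5, 349).
General: x = 5 + 15t, y = 349 - 128t.
x ≥ 0 ⇒ t ≥ 0; y ≥ 0 ⇒ t ≤ 2. So t ∈ [0, 2]: 3 solutions.

3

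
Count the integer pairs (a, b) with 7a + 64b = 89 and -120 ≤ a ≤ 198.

5

gcd(64, 7) = 1  (64 = 9*7 + 1, 7 = 7*1).
Back-substituting, 7*(-9) + 64*(1) = 1.
Scale by 89: particular solution (-801, 89); reduce a mod 64: (31, -2).
General solution: a = 31 + 64t, b = -2 - 7t for integer t.
-120 ≤ 31 + 64t ≤ 198 gives t ∈ [-2, 2], which is 5 values.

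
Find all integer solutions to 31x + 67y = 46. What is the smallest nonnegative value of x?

62

gcd(67, 31):
  67 = 2*31 + 5
  31 = 6*5 + 1
  5 = 5*1
so gcd(67, 31) = 1.
1 divides 46, so solutions exist.
Back-substitute for Bézout coefficients:
  1 = 31 - 6*5
  ... = 31*(13) + 67*(-6)
Scale by 46/1 = 46: (x₀, y₀) = (598, -276).
General solution: x = 598 + 67t, y = -276 - 31t for integer t.
x ≥ 0: smallest is 598 mod 67 = 62 (at t = -8), with y = -28.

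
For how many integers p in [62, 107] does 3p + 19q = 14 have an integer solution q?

gcd(19, 3):
  19 = 6·3 + 1
  3 = 3·1
so gcd(19, 3) = 1.
Back-substitute for Bézout coefficients:
  1 = 19 - 6·3
  ... = 3·(-6) + 19·(1)
Scale by 14: particular solution (-84, 14); reduce p mod 19: (11, -1).
General solution: p = 11 + 19t, q = -1 - 3t for integer t.
62 ≤ 11 + 19t ≤ 107 gives t ∈ [3, 5], which is 3 values.

3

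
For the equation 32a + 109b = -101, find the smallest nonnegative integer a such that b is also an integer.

82

gcd(109, 32) = 1.
1 divides -101, so solutions exist.
By Bézout, 32*(-17) + 109*(5) = 1.
Scale by -101/1 = -101: (a₀, b₀) = (1717, -505).
General solution: a = 1717 + 109t, b = -505 - 32t for integer t.
a ≥ 0: smallest is 1717 mod 109 = 82 (at t = -15), with b = -25.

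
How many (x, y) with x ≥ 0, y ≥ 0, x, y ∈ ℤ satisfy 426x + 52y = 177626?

16

gcd(426, 52):
  426 = 8·52 + 10
  52 = 5·10 + 2
  10 = 5·2
so gcd(426, 52) = 2.
Back-substitute for Bézout coefficients:
  2 = 52 - 5·10
  ... = 426·(-5) + 52·(41)
Scale by 88813: one solution is (-444065, 3641333). Reduce x mod 26: (15, 3293).
General: x = 15 + 26t, y = 3293 - 213t.
x ≥ 0 ⇒ t ≥ 0; y ≥ 0 ⇒ t ≤ 15. So t ∈ [0, 15]: 16 solutions.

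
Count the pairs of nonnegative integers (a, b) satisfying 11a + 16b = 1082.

gcd(16, 11):
  16 = 1·11 + 5
  11 = 2·5 + 1
  5 = 5·1
so gcd(16, 11) = 1.
Back-substitute for Bézout coefficients:
  1 = 11 - 2·5
  ... = 11·(3) + 16·(-2)
Scale by 1082: one solution is (3246, -2164). Reduce a mod 16: (14, 58).
General: a = 14 + 16t, b = 58 - 11t.
a ≥ 0 ⇒ t ≥ 0; b ≥ 0 ⇒ t ≤ 5. So t ∈ [0, 5]: 6 solutions.

6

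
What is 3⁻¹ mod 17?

6

gcd(17, 3) = 1  (17 = 5×3 + 2, 3 = 1×2 + 1, 2 = 2×1).
Back-substituting, 3×(6) + 17×(-1) = 1.
So 3×6 ≡ 1 (mod 17), and 6 mod 17 = 6.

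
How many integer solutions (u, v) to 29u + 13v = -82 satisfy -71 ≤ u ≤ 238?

gcd(29, 13) = 1.
By Bézout, 29×(-4) + 13×(9) = 1.
Particular solution: (3, -13).
General solution: u = 3 + 13t, v = -13 - 29t for integer t.
-71 ≤ 3 + 13t ≤ 238 gives t ∈ [-5, 18], which is 24 values.

24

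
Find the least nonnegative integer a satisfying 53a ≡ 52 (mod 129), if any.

74

gcd(129, 53):
  129 = 2*53 + 23
  53 = 2*23 + 7
  23 = 3*7 + 2
  7 = 3*2 + 1
  2 = 2*1
so gcd(129, 53) = 1.
1 divides 52, so solutions exist.
Back-substitute for Bézout coefficients:
  1 = 7 - 3*2
  ... = 53*(56) + 129*(-23)
So 53*(56) ≡ 1 (mod 129); multiply by 52: a ≡ 2912 (mod 129).
Smallest nonnegative: a = 2912 mod 129 = 74.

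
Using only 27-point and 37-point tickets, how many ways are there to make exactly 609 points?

1

Need nonnegative integers with 27j + 37k = 609.
gcd(27, 37) = 1, and 27·(11) + 37·(-8) = 1.
So (j₀, k₀) = (6699, -4872); general j = 6699 + 37t, k = -4872 - 27t.
j ≥ 0 ⇒ t ≥ -181; k ≥ 0 ⇒ t ≤ -181. That's 1 value of t.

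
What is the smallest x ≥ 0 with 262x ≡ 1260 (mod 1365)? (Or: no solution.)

630

gcd(1365, 262):
  1365 = 5*262 + 55
  262 = 4*55 + 42
  55 = 1*42 + 13
  42 = 3*13 + 3
  13 = 4*3 + 1
  3 = 3*1
so gcd(1365, 262) = 1.
1 divides 1260, so solutions exist.
Back-substitute for Bézout coefficients:
  1 = 13 - 4*3
  ... = 262*(-422) + 1365*(81)
So 262*(-422) ≡ 1 (mod 1365); multiply by 1260: x ≡ -531720 (mod 1365).
Smallest nonnegative: x = -531720 mod 1365 = 630.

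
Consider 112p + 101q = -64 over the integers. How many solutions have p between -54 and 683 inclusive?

gcd(112, 101) = 1  (112 = 1·101 + 11, 101 = 9·11 + 2, 11 = 5·2 + 1, 2 = 2·1).
Back-substituting, 112·(46) + 101·(-51) = 1.
Scale by -64: particular solution (-2944, 3264); reduce p mod 101: (86, -96).
General solution: p = 86 + 101t, q = -96 - 112t for integer t.
-54 ≤ 86 + 101t ≤ 683 gives t ∈ [-1, 5], which is 7 values.

7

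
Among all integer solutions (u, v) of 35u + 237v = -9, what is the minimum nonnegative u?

gcd(237, 35):
  237 = 6·35 + 27
  35 = 1·27 + 8
  27 = 3·8 + 3
  8 = 2·3 + 2
  3 = 1·2 + 1
  2 = 2·1
so gcd(237, 35) = 1.
1 divides -9, so solutions exist.
Back-substitute for Bézout coefficients:
  1 = 3 - 1·2
  ... = 35·(-88) + 237·(13)
Scale by -9/1 = -9: (u₀, v₀) = (792, -117).
General solution: u = 792 + 237t, v = -117 - 35t for integer t.
u ≥ 0: smallest is 792 mod 237 = 81 (at t = -3), with v = -12.

81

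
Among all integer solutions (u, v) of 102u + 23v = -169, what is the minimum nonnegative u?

13

gcd(102, 23) = 1  (102 = 4*23 + 10, 23 = 2*10 + 3, 10 = 3*3 + 1, 3 = 3*1).
1 divides -169, so solutions exist.
Back-substituting, 102*(7) + 23*(-31) = 1.
Scale by -169/1 = -169: (u₀, v₀) = (-1183, 5239).
General solution: u = -1183 + 23t, v = 5239 - 102t for integer t.
u ≥ 0: smallest is -1183 mod 23 = 13 (at t = 52), with v = -65.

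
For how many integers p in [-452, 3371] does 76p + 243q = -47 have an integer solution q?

15

gcd(243, 76) = 1.
By Bézout, 76×(16) + 243×(-5) = 1.
Particular solution: (220, -69).
General solution: p = 220 + 243t, q = -69 - 76t for integer t.
-452 ≤ 220 + 243t ≤ 3371 gives t ∈ [-2, 12], which is 15 values.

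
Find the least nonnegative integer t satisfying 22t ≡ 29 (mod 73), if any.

71

gcd(73, 22):
  73 = 3·22 + 7
  22 = 3·7 + 1
  7 = 7·1
so gcd(73, 22) = 1.
1 divides 29, so solutions exist.
Back-substitute for Bézout coefficients:
  1 = 22 - 3·7
  ... = 22·(10) + 73·(-3)
So 22·(10) ≡ 1 (mod 73); multiply by 29: t ≡ 290 (mod 73).
Smallest nonnegative: t = 290 mod 73 = 71.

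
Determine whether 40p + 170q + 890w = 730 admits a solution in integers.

yes

gcd(170, 40):
  170 = 4*40 + 10
  40 = 4*10
so gcd(170, 40) = 10.
gcd(10, 890) = 10.
10 divides 730, so integer solutions exist.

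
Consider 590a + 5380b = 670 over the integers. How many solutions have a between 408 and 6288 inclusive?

10

gcd(5380, 590) = 10.
By Bézout, 590×(-155) + 5380×(17) = 10.
Particular solution: (375, -41).
General solution: a = 375 + 538t, b = -41 - 59t for integer t.
408 ≤ 375 + 538t ≤ 6288 gives t ∈ [1, 10], which is 10 values.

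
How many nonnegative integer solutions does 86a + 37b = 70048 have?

gcd(86, 37):
  86 = 2*37 + 12
  37 = 3*12 + 1
  12 = 12*1
so gcd(86, 37) = 1.
Back-substitute for Bézout coefficients:
  1 = 37 - 3*12
  ... = 86*(-3) + 37*(7)
Scale by 70048: one solution is (-210144, 490336). Reduce a mod 37: (16, 1856).
General: a = 16 + 37t, b = 1856 - 86t.
a ≥ 0 ⇒ t ≥ 0; b ≥ 0 ⇒ t ≤ 21. So t ∈ [0, 21]: 22 solutions.

22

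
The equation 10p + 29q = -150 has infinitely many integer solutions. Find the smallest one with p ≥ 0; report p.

14

gcd(29, 10):
  29 = 2*10 + 9
  10 = 1*9 + 1
  9 = 9*1
so gcd(29, 10) = 1.
1 divides -150, so solutions exist.
Back-substitute for Bézout coefficients:
  1 = 10 - 1*9
  ... = 10*(3) + 29*(-1)
Scale by -150/1 = -150: (p₀, q₀) = (-450, 150).
General solution: p = -450 + 29t, q = 150 - 10t for integer t.
p ≥ 0: smallest is -450 mod 29 = 14 (at t = 16), with q = -10.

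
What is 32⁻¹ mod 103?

gcd(103, 32):
  103 = 3·32 + 7
  32 = 4·7 + 4
  7 = 1·4 + 3
  4 = 1·3 + 1
  3 = 3·1
so gcd(103, 32) = 1.
Back-substitute for Bézout coefficients:
  1 = 4 - 1·3
  ... = 32·(29) + 103·(-9)
So 32·29 ≡ 1 (mod 103), and 29 mod 103 = 29.

29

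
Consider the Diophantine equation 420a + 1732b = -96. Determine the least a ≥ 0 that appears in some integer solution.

74

gcd(1732, 420) = 4.
4 divides -96, so solutions exist.
By Bézout, 420*(33) + 1732*(-8) = 4.
Scale by -96/4 = -24: (a₀, b₀) = (-792, 192).
General solution: a = -792 + 433t, b = 192 - 105t for integer t.
a ≥ 0: smallest is -792 mod 433 = 74 (at t = 2), with b = -18.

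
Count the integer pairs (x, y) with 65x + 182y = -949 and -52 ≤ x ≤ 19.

gcd(182, 65):
  182 = 2*65 + 52
  65 = 1*52 + 13
  52 = 4*13
so gcd(182, 65) = 13.
Back-substitute for Bézout coefficients:
  13 = 65 - 1*52
  ... = 65*(3) + 182*(-1)
Scale by -73: particular solution (-219, 73); reduce x mod 14: (5, -7).
General solution: x = 5 + 14t, y = -7 - 5t for integer t.
-52 ≤ 5 + 14t ≤ 19 gives t ∈ [-4, 1], which is 6 values.

6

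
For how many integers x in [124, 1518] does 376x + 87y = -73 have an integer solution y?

16

gcd(376, 87):
  376 = 4×87 + 28
  87 = 3×28 + 3
  28 = 9×3 + 1
  3 = 3×1
so gcd(376, 87) = 1.
Back-substitute for Bézout coefficients:
  1 = 28 - 9×3
  ... = 376×(28) + 87×(-121)
Scale by -73: particular solution (-2044, 8833); reduce x mod 87: (44, -191).
General solution: x = 44 + 87t, y = -191 - 376t for integer t.
124 ≤ 44 + 87t ≤ 1518 gives t ∈ [1, 16], which is 16 values.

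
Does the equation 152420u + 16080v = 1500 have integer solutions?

gcd(152420, 16080) = 20  (152420 = 9·16080 + 7700, 16080 = 2·7700 + 680, 7700 = 11·680 + 220, 680 = 3·220 + 20, 220 = 11·20).
20 divides 1500, so integer solutions exist.

yes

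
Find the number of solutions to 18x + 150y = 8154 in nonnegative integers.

19

gcd(150, 18):
  150 = 8×18 + 6
  18 = 3×6
so gcd(150, 18) = 6.
Back-substitute for Bézout coefficients:
  6 = 150 - 8×18
  ... = 18×(-8) + 150×(1)
Scale by 1359: one solution is (-10872, 1359). Reduce x mod 25: (3, 54).
General: x = 3 + 25t, y = 54 - 3t.
x ≥ 0 ⇒ t ≥ 0; y ≥ 0 ⇒ t ≤ 18. So t ∈ [0, 18]: 19 solutions.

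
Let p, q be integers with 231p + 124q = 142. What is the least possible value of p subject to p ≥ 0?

50

gcd(231, 124):
  231 = 1×124 + 107
  124 = 1×107 + 17
  107 = 6×17 + 5
  17 = 3×5 + 2
  5 = 2×2 + 1
  2 = 2×1
so gcd(231, 124) = 1.
1 divides 142, so solutions exist.
Back-substitute for Bézout coefficients:
  1 = 5 - 2×2
  ... = 231×(51) + 124×(-95)
Scale by 142/1 = 142: (p₀, q₀) = (7242, -13490).
General solution: p = 7242 + 124t, q = -13490 - 231t for integer t.
p ≥ 0: smallest is 7242 mod 124 = 50 (at t = -58), with q = -92.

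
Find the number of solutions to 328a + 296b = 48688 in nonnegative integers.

gcd(328, 296) = 8.
By Bézout, 328·(-9) + 296·(10) = 8.
One solution: (23, 139).
General: a = 23 + 37t, b = 139 - 41t.
a ≥ 0 ⇒ t ≥ 0; b ≥ 0 ⇒ t ≤ 3. So t ∈ [0, 3]: 4 solutions.

4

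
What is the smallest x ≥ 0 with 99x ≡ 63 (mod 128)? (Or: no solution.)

117

gcd(128, 99) = 1.
1 divides 63, so solutions exist.
By Bézout, 99·(-53) + 128·(41) = 1.
So 99·(-53) ≡ 1 (mod 128); multiply by 63: x ≡ -3339 (mod 128).
Smallest nonnegative: x = -3339 mod 128 = 117.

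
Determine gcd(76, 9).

gcd(76, 9):
  76 = 8·9 + 4
  9 = 2·4 + 1
  4 = 4·1
so gcd(76, 9) = 1.

1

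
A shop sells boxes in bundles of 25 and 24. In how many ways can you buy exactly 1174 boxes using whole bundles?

Need nonnegative integers with 25j + 24k = 1174.
gcd(25, 24) = 1, and 25·(1) + 24·(-1) = 1.
So (j₀, k₀) = (1174, -1174); general j = 1174 + 24t, k = -1174 - 25t.
j ≥ 0 ⇒ t ≥ -48; k ≥ 0 ⇒ t ≤ -47. That's 2 values of t.

2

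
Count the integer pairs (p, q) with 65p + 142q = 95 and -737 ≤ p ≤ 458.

gcd(142, 65) = 1  (142 = 2·65 + 12, 65 = 5·12 + 5, 12 = 2·5 + 2, 5 = 2·2 + 1, 2 = 2·1).
Back-substituting, 65·(59) + 142·(-27) = 1.
Scale by 95: particular solution (5605, -2565); reduce p mod 142: (67, -30).
General solution: p = 67 + 142t, q = -30 - 65t for integer t.
-737 ≤ 67 + 142t ≤ 458 gives t ∈ [-5, 2], which is 8 values.

8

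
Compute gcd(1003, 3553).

gcd(3553, 1003):
  3553 = 3*1003 + 544
  1003 = 1*544 + 459
  544 = 1*459 + 85
  459 = 5*85 + 34
  85 = 2*34 + 17
  34 = 2*17
so gcd(3553, 1003) = 17.

17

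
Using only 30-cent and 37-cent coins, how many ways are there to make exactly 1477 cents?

Need nonnegative integers with 30j + 37k = 1477.
gcd(30, 37) = 1, and 30·(-16) + 37·(13) = 1.
So (j₀, k₀) = (-23632, 19201); general j = -23632 + 37t, k = 19201 - 30t.
j ≥ 0 ⇒ t ≥ 639; k ≥ 0 ⇒ t ≤ 640. That's 2 values of t.

2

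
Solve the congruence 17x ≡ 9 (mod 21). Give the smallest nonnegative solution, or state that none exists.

3

gcd(21, 17) = 1  (21 = 1*17 + 4, 17 = 4*4 + 1, 4 = 4*1).
1 divides 9, so solutions exist.
Back-substituting, 17*(5) + 21*(-4) = 1.
So 17*(5) ≡ 1 (mod 21); multiply by 9: x ≡ 45 (mod 21).
Smallest nonnegative: x = 45 mod 21 = 3.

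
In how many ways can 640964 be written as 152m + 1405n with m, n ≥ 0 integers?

gcd(1405, 152) = 1.
By Bézout, 152·(-342) + 1405·(37) = 1.
One solution: (1222, 324).
General: m = 1222 + 1405t, n = 324 - 152t.
m ≥ 0 ⇒ t ≥ 0; n ≥ 0 ⇒ t ≤ 2. So t ∈ [0, 2]: 3 solutions.

3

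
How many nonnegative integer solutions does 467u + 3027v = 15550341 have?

gcd(3027, 467) = 1  (3027 = 6·467 + 225, 467 = 2·225 + 17, 225 = 13·17 + 4, 17 = 4·4 + 1, 4 = 4·1).
Back-substituting, 467·(713) + 3027·(-110) = 1.
Scale by 15550341: one solution is (11087393133, -1710537510). Reduce u mod 3027: (669, 5034).
General: u = 669 + 3027t, v = 5034 - 467t.
u ≥ 0 ⇒ t ≥ 0; v ≥ 0 ⇒ t ≤ 10. So t ∈ [0, 10]: 11 solutions.

11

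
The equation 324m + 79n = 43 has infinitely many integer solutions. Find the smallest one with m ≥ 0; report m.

gcd(324, 79):
  324 = 4·79 + 8
  79 = 9·8 + 7
  8 = 1·7 + 1
  7 = 7·1
so gcd(324, 79) = 1.
1 divides 43, so solutions exist.
Back-substitute for Bézout coefficients:
  1 = 8 - 1·7
  ... = 324·(10) + 79·(-41)
Scale by 43/1 = 43: (m₀, n₀) = (430, -1763).
General solution: m = 430 + 79t, n = -1763 - 324t for integer t.
m ≥ 0: smallest is 430 mod 79 = 35 (at t = -5), with n = -143.

35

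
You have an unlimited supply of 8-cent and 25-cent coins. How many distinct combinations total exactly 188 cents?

1

Need nonnegative integers with 8j + 25k = 188.
gcd(8, 25) = 1, and 8·(-3) + 25·(1) = 1.
So (j₀, k₀) = (-564, 188); general j = -564 + 25t, k = 188 - 8t.
j ≥ 0 ⇒ t ≥ 23; k ≥ 0 ⇒ t ≤ 23. That's 1 value of t.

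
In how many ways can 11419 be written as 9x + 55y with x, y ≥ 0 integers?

gcd(55, 9):
  55 = 6*9 + 1
  9 = 9*1
so gcd(55, 9) = 1.
Back-substitute for Bézout coefficients:
  1 = 55 - 6*9
  ... = 9*(-6) + 55*(1)
Scale by 11419: one solution is (-68514, 11419). Reduce x mod 55: (16, 205).
General: x = 16 + 55t, y = 205 - 9t.
x ≥ 0 ⇒ t ≥ 0; y ≥ 0 ⇒ t ≤ 22. So t ∈ [0, 22]: 23 solutions.

23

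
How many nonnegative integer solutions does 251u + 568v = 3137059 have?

gcd(568, 251) = 1.
By Bézout, 251·(43) + 568·(-19) = 1.
One solution: (353, 5367).
General: u = 353 + 568t, v = 5367 - 251t.
u ≥ 0 ⇒ t ≥ 0; v ≥ 0 ⇒ t ≤ 21. So t ∈ [0, 21]: 22 solutions.

22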